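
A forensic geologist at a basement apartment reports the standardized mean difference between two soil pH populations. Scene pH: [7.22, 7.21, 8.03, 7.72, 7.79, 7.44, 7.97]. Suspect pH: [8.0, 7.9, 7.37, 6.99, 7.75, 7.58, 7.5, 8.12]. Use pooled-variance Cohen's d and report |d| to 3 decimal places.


Pooled-variance Cohen's d for soil pH comparison:
Scene mean = 53.38 / 7 = 7.625714
Suspect mean = 61.21 / 8 = 7.65125
Scene sample variance s_s^2 = 0.114962
Suspect sample variance s_c^2 = 0.136755
Pooled variance = ((n_s-1)*s_s^2 + (n_c-1)*s_c^2) / (n_s + n_c - 2) = 0.126697
Pooled SD = sqrt(0.126697) = 0.355945
Mean difference = -0.025536
|d| = |-0.025536| / 0.355945 = 0.072

0.072


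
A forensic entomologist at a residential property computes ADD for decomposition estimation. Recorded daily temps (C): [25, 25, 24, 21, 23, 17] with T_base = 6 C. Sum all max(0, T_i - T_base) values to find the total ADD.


Computing ADD day by day:
Day 1: max(0, 25 - 6) = 19
Day 2: max(0, 25 - 6) = 19
Day 3: max(0, 24 - 6) = 18
Day 4: max(0, 21 - 6) = 15
Day 5: max(0, 23 - 6) = 17
Day 6: max(0, 17 - 6) = 11
Total ADD = 99

99


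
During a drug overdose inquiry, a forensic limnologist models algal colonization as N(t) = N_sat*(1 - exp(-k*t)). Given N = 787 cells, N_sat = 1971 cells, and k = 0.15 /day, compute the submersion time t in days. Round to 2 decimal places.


PMSI from diatom colonization curve:
N / N_sat = 787 / 1971 = 0.39929
1 - N/N_sat = 0.60071
ln(1 - N/N_sat) = -0.509643
t = -ln(1 - N/N_sat) / k = -(-0.509643) / 0.15 = 3.40 days

3.40


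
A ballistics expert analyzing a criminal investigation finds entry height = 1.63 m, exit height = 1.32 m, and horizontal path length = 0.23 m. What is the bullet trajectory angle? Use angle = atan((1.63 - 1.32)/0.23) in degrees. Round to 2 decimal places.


Bullet trajectory angle:
Height difference = 1.63 - 1.32 = 0.31 m
angle = atan(0.31 / 0.23)
angle = atan(1.347826)
angle = 53.43 degrees

53.43


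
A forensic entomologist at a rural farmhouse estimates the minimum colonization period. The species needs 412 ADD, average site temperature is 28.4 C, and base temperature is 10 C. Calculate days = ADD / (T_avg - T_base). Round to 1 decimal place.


Insect development time:
Effective temperature = avg_temp - T_base = 28.4 - 10 = 18.4 C
Days = ADD / effective_temp = 412 / 18.4 = 22.4 days

22.4


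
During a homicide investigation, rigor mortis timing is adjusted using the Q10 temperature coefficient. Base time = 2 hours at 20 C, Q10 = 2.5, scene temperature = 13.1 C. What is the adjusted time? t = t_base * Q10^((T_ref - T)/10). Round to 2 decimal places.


Rigor mortis time adjustment:
Exponent = (T_ref - T_actual) / 10 = (20 - 13.1) / 10 = 0.69
Q10 factor = 2.5^0.69 = 1.88182
t_adjusted = 2 * 1.88182 = 3.76 hours

3.76


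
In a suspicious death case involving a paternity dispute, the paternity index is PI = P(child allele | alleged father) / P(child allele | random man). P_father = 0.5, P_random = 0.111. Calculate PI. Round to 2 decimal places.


Paternity Index calculation:
PI = P(allele|father) / P(allele|random)
PI = 0.5 / 0.111
PI = 4.50

4.50


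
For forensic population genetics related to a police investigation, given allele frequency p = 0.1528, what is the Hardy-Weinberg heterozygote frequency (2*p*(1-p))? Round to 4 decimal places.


Hardy-Weinberg heterozygote frequency:
q = 1 - p = 1 - 0.1528 = 0.8472
2pq = 2 * 0.1528 * 0.8472 = 0.2589

0.2589


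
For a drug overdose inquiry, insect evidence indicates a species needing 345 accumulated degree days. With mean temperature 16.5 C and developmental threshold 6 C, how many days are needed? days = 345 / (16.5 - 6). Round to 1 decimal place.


Insect development time:
Effective temperature = avg_temp - T_base = 16.5 - 6 = 10.5 C
Days = ADD / effective_temp = 345 / 10.5 = 32.9 days

32.9


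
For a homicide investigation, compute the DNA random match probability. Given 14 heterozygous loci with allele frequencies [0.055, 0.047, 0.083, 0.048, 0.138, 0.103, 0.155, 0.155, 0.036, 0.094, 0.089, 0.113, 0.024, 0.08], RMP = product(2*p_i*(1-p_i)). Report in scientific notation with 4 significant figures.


Computing RMP for 14 loci:
Locus 1: 2 * 0.055 * 0.945 = 0.10395
Locus 2: 2 * 0.047 * 0.953 = 0.089582
Locus 3: 2 * 0.083 * 0.917 = 0.152222
Locus 4: 2 * 0.048 * 0.952 = 0.091392
Locus 5: 2 * 0.138 * 0.862 = 0.237912
Locus 6: 2 * 0.103 * 0.897 = 0.184782
Locus 7: 2 * 0.155 * 0.845 = 0.26195
Locus 8: 2 * 0.155 * 0.845 = 0.26195
Locus 9: 2 * 0.036 * 0.964 = 0.069408
Locus 10: 2 * 0.094 * 0.906 = 0.170328
Locus 11: 2 * 0.089 * 0.911 = 0.162158
Locus 12: 2 * 0.113 * 0.887 = 0.200462
Locus 13: 2 * 0.024 * 0.976 = 0.046848
Locus 14: 2 * 0.08 * 0.92 = 0.1472
RMP = 1.036e-12

1.036e-12


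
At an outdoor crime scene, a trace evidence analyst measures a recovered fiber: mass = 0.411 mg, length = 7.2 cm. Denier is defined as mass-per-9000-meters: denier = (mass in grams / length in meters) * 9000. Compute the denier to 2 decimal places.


Denier calculation:
Mass in grams = 0.411 mg / 1000 = 0.000411 g
Length in meters = 7.2 cm / 100 = 0.072 m
Linear density = mass / length = 0.000411 / 0.072 = 0.00570833 g/m
Denier = (g/m) * 9000 = 0.00570833 * 9000 = 51.37

51.37


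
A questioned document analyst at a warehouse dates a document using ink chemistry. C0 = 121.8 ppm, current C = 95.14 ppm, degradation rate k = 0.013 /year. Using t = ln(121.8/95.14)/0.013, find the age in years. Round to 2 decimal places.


Document age estimation:
C0/C = 121.8 / 95.14 = 1.280219
ln(C0/C) = 0.247031
t = 0.247031 / 0.013 = 19.00 years

19.00


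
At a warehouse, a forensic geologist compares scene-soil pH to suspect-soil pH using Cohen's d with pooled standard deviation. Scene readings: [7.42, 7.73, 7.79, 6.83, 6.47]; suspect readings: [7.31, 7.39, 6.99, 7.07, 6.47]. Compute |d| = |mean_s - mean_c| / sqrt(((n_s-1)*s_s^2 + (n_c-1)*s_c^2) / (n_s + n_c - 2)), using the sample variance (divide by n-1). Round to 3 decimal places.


Pooled-variance Cohen's d for soil pH comparison:
Scene mean = 36.24 / 5 = 7.248
Suspect mean = 35.23 / 5 = 7.046
Scene sample variance s_s^2 = 0.33392
Suspect sample variance s_c^2 = 0.13088
Pooled variance = ((n_s-1)*s_s^2 + (n_c-1)*s_c^2) / (n_s + n_c - 2) = 0.2324
Pooled SD = sqrt(0.2324) = 0.482079
Mean difference = 0.202
|d| = |0.202| / 0.482079 = 0.419

0.419


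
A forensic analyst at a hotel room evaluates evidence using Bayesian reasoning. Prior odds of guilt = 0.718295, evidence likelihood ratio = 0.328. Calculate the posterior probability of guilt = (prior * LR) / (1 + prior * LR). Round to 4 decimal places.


Bayesian evidence evaluation:
Posterior odds = prior_odds * LR = 0.718295 * 0.328 = 0.2356008
Posterior probability = posterior_odds / (1 + posterior_odds)
= 0.2356008 / (1 + 0.2356008)
= 0.2356008 / 1.2356008
= 0.1907

0.1907


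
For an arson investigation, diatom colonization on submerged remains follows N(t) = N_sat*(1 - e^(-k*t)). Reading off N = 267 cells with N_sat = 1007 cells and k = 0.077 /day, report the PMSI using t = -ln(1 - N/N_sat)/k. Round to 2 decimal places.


PMSI from diatom colonization curve:
N / N_sat = 267 / 1007 = 0.265144
1 - N/N_sat = 0.734856
ln(1 - N/N_sat) = -0.308081
t = -ln(1 - N/N_sat) / k = -(-0.308081) / 0.077 = 4.00 days

4.00


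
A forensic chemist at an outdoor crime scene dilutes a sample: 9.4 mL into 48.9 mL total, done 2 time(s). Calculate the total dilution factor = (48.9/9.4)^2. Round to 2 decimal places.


Dilution factor calculation:
Single dilution = V_total / V_sample = 48.9 / 9.4 ≈ 5.202128
Number of dilutions = 2
Total DF = (48.9 / 9.4)^2 (full precision, rounded at the end) = 27.06

27.06


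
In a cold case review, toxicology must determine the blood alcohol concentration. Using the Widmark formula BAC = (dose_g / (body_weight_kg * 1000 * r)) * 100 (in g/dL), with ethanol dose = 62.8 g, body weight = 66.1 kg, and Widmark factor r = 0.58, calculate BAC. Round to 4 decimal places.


Applying the Widmark formula:
BAC = (dose_g / (body_wt * 1000 * r)) * 100
Denominator = 66.1 * 1000 * 0.58 = 38338
BAC = (62.8 / 38338) * 100
BAC = 0.1638 g/dL

0.1638


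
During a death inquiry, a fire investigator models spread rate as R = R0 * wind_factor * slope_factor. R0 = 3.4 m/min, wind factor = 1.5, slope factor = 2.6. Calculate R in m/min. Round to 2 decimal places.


Fire spread rate calculation:
R = R0 * wind_factor * slope_factor
= 3.4 * 1.5 * 2.6
= 5.1 * 2.6
= 13.26 m/min

13.26


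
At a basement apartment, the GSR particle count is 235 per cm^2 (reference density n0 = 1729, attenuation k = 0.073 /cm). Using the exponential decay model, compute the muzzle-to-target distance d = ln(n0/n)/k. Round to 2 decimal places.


GSR distance calculation:
n0/n = 1729 / 235 = 7.357447
ln(n0/n) = 1.995713
d = 1.995713 / 0.073 = 27.34 cm

27.34


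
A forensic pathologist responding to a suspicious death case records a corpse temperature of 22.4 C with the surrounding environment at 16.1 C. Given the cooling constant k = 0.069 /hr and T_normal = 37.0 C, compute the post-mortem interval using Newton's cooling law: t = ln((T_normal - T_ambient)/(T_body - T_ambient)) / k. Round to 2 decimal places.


Using Newton's law of cooling:
t = ln((T_normal - T_ambient) / (T_body - T_ambient)) / k
T_normal - T_ambient = 20.9
T_body - T_ambient = 6.3
Ratio = 3.31746
ln(ratio) = 1.199199
t = 1.199199 / 0.069 = 17.38 hours

17.38


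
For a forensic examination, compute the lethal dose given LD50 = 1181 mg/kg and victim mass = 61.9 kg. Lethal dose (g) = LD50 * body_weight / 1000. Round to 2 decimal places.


Lethal dose calculation:
Lethal dose = LD50 * body_weight / 1000
= 1181 * 61.9 / 1000
= 73103.9 / 1000
= 73.10 g

73.10


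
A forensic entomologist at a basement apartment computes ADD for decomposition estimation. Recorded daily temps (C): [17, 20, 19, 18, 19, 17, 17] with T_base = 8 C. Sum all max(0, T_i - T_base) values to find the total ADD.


Computing ADD day by day:
Day 1: max(0, 17 - 8) = 9
Day 2: max(0, 20 - 8) = 12
Day 3: max(0, 19 - 8) = 11
Day 4: max(0, 18 - 8) = 10
Day 5: max(0, 19 - 8) = 11
Day 6: max(0, 17 - 8) = 9
Day 7: max(0, 17 - 8) = 9
Total ADD = 71

71


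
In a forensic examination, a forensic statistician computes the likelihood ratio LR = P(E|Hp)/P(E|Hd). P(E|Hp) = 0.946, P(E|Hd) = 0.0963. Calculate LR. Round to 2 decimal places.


Likelihood ratio calculation:
LR = P(E|Hp) / P(E|Hd)
LR = 0.946 / 0.0963
LR = 9.82

9.82


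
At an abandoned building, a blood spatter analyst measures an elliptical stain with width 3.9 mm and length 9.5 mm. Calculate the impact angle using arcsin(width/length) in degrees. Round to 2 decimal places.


Blood spatter impact angle calculation:
width / length = 3.9 / 9.5 = 0.410526
angle = arcsin(0.410526)
angle = 24.24 degrees

24.24


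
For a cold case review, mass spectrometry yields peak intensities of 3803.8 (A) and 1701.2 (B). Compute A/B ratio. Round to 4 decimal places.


Spectral peak ratio:
Peak A = 3803.8 counts
Peak B = 1701.2 counts
Ratio = 3803.8 / 1701.2 = 2.2360

2.2360


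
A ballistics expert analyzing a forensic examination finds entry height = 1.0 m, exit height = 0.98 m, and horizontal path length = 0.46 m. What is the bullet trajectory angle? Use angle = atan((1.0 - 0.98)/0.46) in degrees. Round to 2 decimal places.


Bullet trajectory angle:
Height difference = 1.0 - 0.98 = 0.02 m
angle = atan(0.02 / 0.46)
angle = atan(0.043478)
angle = 2.49 degrees

2.49


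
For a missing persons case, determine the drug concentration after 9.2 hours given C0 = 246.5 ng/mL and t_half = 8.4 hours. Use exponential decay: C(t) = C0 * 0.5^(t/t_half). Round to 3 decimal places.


Drug concentration decay:
Number of half-lives = t / t_half = 9.2 / 8.4 = 1.095238
Decay factor = 0.5^1.095238 = 0.4680589
C(t) = 246.5 * 0.4680589 = 115.377 ng/mL

115.377


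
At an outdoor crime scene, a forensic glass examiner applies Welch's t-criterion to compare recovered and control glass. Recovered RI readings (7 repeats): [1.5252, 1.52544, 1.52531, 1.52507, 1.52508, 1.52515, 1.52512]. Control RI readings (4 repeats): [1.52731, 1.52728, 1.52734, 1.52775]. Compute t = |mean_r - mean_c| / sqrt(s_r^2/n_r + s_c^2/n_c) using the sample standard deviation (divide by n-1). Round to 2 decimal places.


Welch's t-criterion for glass RI comparison:
Recovered mean = sum / n_r = 10.67637 / 7 = 1.5251957
Control mean = sum / n_c = 6.10968 / 4 = 1.52742
Recovered sample variance s_r^2 = 1.82952e-08
Control sample variance s_c^2 = 4.9e-08
Welch SE (unpooled) = sqrt(s_r^2/n_r + s_c^2/n_c) = sqrt(2.61361e-09 + 1.225e-08) = sqrt(1.48636e-08) = 0.000121916
|mean_r - mean_c| = 0.00222429
t = 0.00222429 / 0.000121916 = 18.24

18.24


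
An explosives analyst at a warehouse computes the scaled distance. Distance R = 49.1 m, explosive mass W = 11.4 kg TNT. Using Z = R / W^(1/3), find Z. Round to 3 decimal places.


Scaled distance calculation:
W^(1/3) = 11.4^(1/3) = 2.250617
Z = R / W^(1/3) = 49.1 / 2.250617
Z = 21.816 m/kg^(1/3)

21.816


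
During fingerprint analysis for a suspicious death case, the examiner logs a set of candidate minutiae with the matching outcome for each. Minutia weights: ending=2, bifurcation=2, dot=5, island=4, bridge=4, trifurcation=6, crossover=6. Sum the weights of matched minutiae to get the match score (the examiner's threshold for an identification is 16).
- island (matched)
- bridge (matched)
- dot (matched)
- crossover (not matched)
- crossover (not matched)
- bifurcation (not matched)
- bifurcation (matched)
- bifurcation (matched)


Weighted minutiae match score:
  island: matched, +4 (running total 4)
  bridge: matched, +4 (running total 8)
  dot: matched, +5 (running total 13)
  crossover: not matched, +0
  crossover: not matched, +0
  bifurcation: not matched, +0
  bifurcation: matched, +2 (running total 15)
  bifurcation: matched, +2 (running total 17)
Total score = 17
Threshold = 16; verdict = identification

17


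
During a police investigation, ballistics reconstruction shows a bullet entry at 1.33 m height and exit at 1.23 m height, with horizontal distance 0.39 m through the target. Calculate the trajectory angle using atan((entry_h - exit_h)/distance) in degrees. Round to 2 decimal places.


Bullet trajectory angle:
Height difference = 1.33 - 1.23 = 0.1 m
angle = atan(0.1 / 0.39)
angle = atan(0.25641)
angle = 14.38 degrees

14.38


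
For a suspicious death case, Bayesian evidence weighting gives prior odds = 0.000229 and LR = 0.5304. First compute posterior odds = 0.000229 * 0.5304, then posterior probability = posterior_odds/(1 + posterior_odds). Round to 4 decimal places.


Bayesian evidence evaluation:
Posterior odds = prior_odds * LR = 0.000229 * 0.5304 = 0.0001214616
Posterior probability = posterior_odds / (1 + posterior_odds)
= 0.0001214616 / (1 + 0.0001214616)
= 0.0001214616 / 1.0001214616
= 0.0001

0.0001


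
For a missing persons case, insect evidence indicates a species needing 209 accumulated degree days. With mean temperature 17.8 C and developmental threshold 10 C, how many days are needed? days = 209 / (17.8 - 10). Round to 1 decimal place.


Insect development time:
Effective temperature = avg_temp - T_base = 17.8 - 10 = 7.8 C
Days = ADD / effective_temp = 209 / 7.8 = 26.8 days

26.8


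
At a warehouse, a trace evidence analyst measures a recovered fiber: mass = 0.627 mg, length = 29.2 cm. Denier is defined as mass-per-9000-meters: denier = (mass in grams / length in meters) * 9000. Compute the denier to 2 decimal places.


Denier calculation:
Mass in grams = 0.627 mg / 1000 = 0.000627 g
Length in meters = 29.2 cm / 100 = 0.292 m
Linear density = mass / length = 0.000627 / 0.292 = 0.00214726 g/m
Denier = (g/m) * 9000 = 0.00214726 * 9000 = 19.33

19.33


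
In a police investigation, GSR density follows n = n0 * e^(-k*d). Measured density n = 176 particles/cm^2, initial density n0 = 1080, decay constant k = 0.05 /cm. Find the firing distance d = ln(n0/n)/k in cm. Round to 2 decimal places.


GSR distance calculation:
n0/n = 1080 / 176 = 6.136364
ln(n0/n) = 1.814232
d = 1.814232 / 0.05 = 36.28 cm

36.28


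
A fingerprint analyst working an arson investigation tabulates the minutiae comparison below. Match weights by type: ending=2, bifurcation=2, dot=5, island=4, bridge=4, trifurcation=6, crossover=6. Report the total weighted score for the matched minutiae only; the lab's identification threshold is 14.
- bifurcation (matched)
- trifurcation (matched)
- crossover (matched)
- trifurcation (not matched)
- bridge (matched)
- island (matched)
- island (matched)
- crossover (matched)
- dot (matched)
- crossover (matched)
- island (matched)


Weighted minutiae match score:
  bifurcation: matched, +2 (running total 2)
  trifurcation: matched, +6 (running total 8)
  crossover: matched, +6 (running total 14)
  trifurcation: not matched, +0
  bridge: matched, +4 (running total 18)
  island: matched, +4 (running total 22)
  island: matched, +4 (running total 26)
  crossover: matched, +6 (running total 32)
  dot: matched, +5 (running total 37)
  crossover: matched, +6 (running total 43)
  island: matched, +4 (running total 47)
Total score = 47
Threshold = 14; verdict = identification

47


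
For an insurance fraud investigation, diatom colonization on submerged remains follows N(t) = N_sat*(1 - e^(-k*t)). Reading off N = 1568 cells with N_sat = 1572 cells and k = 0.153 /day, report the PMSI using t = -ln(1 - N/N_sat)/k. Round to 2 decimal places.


PMSI from diatom colonization curve:
N / N_sat = 1568 / 1572 = 0.997455
1 - N/N_sat = 0.002545
ln(1 - N/N_sat) = -5.973625
t = -ln(1 - N/N_sat) / k = -(-5.973625) / 0.153 = 39.04 days

39.04


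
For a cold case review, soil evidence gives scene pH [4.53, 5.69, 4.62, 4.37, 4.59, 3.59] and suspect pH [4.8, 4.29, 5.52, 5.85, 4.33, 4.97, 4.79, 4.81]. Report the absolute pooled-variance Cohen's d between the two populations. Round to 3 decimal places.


Pooled-variance Cohen's d for soil pH comparison:
Scene mean = 27.39 / 6 = 4.565
Suspect mean = 39.36 / 8 = 4.92
Scene sample variance s_s^2 = 0.45183
Suspect sample variance s_c^2 = 0.287971
Pooled variance = ((n_s-1)*s_s^2 + (n_c-1)*s_c^2) / (n_s + n_c - 2) = 0.356246
Pooled SD = sqrt(0.356246) = 0.596863
Mean difference = -0.355
|d| = |-0.355| / 0.596863 = 0.595

0.595


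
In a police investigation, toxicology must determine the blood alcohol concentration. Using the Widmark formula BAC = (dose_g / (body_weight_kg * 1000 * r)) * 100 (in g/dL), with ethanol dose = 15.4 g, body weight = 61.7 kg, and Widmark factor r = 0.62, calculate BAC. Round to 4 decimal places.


Applying the Widmark formula:
BAC = (dose_g / (body_wt * 1000 * r)) * 100
Denominator = 61.7 * 1000 * 0.62 = 38254
BAC = (15.4 / 38254) * 100
BAC = 0.0403 g/dL

0.0403


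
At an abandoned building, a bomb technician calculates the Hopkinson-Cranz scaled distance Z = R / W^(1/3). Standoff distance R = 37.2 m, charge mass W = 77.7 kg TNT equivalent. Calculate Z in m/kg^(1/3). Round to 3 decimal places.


Scaled distance calculation:
W^(1/3) = 77.7^(1/3) = 4.267174
Z = R / W^(1/3) = 37.2 / 4.267174
Z = 8.718 m/kg^(1/3)

8.718


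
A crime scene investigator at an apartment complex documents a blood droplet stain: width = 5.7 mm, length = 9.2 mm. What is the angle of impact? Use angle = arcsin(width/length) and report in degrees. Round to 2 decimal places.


Blood spatter impact angle calculation:
width / length = 5.7 / 9.2 = 0.619565
angle = arcsin(0.619565)
angle = 38.28 degrees

38.28


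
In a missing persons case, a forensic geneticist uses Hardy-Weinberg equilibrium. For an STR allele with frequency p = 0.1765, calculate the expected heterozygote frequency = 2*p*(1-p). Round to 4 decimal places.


Hardy-Weinberg heterozygote frequency:
q = 1 - p = 1 - 0.1765 = 0.8235
2pq = 2 * 0.1765 * 0.8235 = 0.2907

0.2907


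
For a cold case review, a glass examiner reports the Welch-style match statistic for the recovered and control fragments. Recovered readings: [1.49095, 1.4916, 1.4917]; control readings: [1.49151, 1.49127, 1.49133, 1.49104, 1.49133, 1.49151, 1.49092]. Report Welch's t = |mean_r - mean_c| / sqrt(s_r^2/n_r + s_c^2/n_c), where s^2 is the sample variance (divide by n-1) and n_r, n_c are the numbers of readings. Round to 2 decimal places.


Welch's t-criterion for glass RI comparison:
Recovered mean = sum / n_r = 4.47425 / 3 = 1.4914167
Control mean = sum / n_c = 10.43891 / 7 = 1.4912729
Recovered sample variance s_r^2 = 1.65833e-07
Control sample variance s_c^2 = 4.96238e-08
Welch SE (unpooled) = sqrt(s_r^2/n_r + s_c^2/n_c) = sqrt(5.52778e-08 + 7.08912e-09) = sqrt(6.23669e-08) = 0.000249734
|mean_r - mean_c| = 0.00014381
t = 0.00014381 / 0.000249734 = 0.58

0.58


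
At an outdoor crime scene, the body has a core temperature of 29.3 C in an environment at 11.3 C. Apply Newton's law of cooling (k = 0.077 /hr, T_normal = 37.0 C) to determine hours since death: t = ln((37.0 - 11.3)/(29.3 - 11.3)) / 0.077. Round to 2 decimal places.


Using Newton's law of cooling:
t = ln((T_normal - T_ambient) / (T_body - T_ambient)) / k
T_normal - T_ambient = 25.7
T_body - T_ambient = 18.0
Ratio = 1.427778
ln(ratio) = 0.356119
t = 0.356119 / 0.077 = 4.62 hours

4.62


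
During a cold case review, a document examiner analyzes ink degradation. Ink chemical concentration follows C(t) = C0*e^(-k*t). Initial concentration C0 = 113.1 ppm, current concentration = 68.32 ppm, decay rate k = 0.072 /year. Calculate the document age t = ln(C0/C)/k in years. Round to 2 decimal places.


Document age estimation:
C0/C = 113.1 / 68.32 = 1.655445
ln(C0/C) = 0.50407
t = 0.50407 / 0.072 = 7.00 years

7.00


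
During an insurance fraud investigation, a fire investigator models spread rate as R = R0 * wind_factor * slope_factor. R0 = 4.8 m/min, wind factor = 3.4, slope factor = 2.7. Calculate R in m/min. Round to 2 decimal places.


Fire spread rate calculation:
R = R0 * wind_factor * slope_factor
= 4.8 * 3.4 * 2.7
= 16.32 * 2.7
= 44.06 m/min

44.06


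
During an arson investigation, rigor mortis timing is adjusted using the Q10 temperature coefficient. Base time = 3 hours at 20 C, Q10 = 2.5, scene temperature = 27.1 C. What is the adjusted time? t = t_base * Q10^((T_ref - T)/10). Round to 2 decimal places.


Rigor mortis time adjustment:
Exponent = (T_ref - T_actual) / 10 = (20 - 27.1) / 10 = -0.71
Q10 factor = 2.5^-0.71 = 0.52175
t_adjusted = 3 * 0.52175 = 1.57 hours

1.57


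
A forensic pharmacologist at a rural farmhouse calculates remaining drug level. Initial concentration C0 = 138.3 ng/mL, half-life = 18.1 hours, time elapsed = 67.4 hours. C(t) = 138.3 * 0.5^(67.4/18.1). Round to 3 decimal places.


Drug concentration decay:
Number of half-lives = t / t_half = 67.4 / 18.1 = 3.723757
Decay factor = 0.5^3.723757 = 0.07568982
C(t) = 138.3 * 0.07568982 = 10.468 ng/mL

10.468


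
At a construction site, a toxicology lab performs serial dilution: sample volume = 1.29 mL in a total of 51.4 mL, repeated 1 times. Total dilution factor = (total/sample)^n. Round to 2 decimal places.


Dilution factor calculation:
Single dilution = V_total / V_sample = 51.4 / 1.29 ≈ 39.844961
Number of dilutions = 1
Total DF = (51.4 / 1.29)^1 (full precision, rounded at the end) = 39.84

39.84


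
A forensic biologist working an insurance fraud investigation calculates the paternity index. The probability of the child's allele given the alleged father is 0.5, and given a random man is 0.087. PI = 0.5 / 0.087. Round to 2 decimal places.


Paternity Index calculation:
PI = P(allele|father) / P(allele|random)
PI = 0.5 / 0.087
PI = 5.75

5.75


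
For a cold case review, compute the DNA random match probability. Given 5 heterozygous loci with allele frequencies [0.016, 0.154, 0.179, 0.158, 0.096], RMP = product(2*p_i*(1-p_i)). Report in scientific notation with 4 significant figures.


Computing RMP for 5 loci:
Locus 1: 2 * 0.016 * 0.984 = 0.031488
Locus 2: 2 * 0.154 * 0.846 = 0.260568
Locus 3: 2 * 0.179 * 0.821 = 0.293918
Locus 4: 2 * 0.158 * 0.842 = 0.266072
Locus 5: 2 * 0.096 * 0.904 = 0.173568
RMP = 1.114e-04

1.114e-04


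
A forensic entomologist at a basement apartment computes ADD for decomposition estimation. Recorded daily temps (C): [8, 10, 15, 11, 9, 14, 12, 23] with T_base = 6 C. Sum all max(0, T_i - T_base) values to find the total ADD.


Computing ADD day by day:
Day 1: max(0, 8 - 6) = 2
Day 2: max(0, 10 - 6) = 4
Day 3: max(0, 15 - 6) = 9
Day 4: max(0, 11 - 6) = 5
Day 5: max(0, 9 - 6) = 3
Day 6: max(0, 14 - 6) = 8
Day 7: max(0, 12 - 6) = 6
Day 8: max(0, 23 - 6) = 17
Total ADD = 54

54


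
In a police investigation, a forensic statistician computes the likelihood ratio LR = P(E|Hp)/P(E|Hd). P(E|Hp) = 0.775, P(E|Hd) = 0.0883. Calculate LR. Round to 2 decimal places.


Likelihood ratio calculation:
LR = P(E|Hp) / P(E|Hd)
LR = 0.775 / 0.0883
LR = 8.78

8.78


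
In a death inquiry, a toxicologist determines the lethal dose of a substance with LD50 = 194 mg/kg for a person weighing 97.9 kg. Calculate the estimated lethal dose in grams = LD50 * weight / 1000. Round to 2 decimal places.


Lethal dose calculation:
Lethal dose = LD50 * body_weight / 1000
= 194 * 97.9 / 1000
= 18992.6 / 1000
= 18.99 g

18.99


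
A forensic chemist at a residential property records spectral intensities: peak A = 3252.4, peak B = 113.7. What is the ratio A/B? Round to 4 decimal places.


Spectral peak ratio:
Peak A = 3252.4 counts
Peak B = 113.7 counts
Ratio = 3252.4 / 113.7 = 28.6051

28.6051


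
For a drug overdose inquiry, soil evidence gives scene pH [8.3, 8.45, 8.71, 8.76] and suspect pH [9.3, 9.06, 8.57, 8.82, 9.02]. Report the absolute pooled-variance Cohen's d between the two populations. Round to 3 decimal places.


Pooled-variance Cohen's d for soil pH comparison:
Scene mean = 34.22 / 4 = 8.555
Suspect mean = 44.77 / 5 = 8.954
Scene sample variance s_s^2 = 0.047367
Suspect sample variance s_c^2 = 0.07518
Pooled variance = ((n_s-1)*s_s^2 + (n_c-1)*s_c^2) / (n_s + n_c - 2) = 0.06326
Pooled SD = sqrt(0.06326) = 0.251515
Mean difference = -0.399
|d| = |-0.399| / 0.251515 = 1.586

1.586


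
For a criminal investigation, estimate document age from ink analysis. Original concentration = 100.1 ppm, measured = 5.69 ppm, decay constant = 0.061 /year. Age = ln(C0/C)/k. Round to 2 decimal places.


Document age estimation:
C0/C = 100.1 / 5.69 = 17.592267
ln(C0/C) = 2.867459
t = 2.867459 / 0.061 = 47.01 years

47.01


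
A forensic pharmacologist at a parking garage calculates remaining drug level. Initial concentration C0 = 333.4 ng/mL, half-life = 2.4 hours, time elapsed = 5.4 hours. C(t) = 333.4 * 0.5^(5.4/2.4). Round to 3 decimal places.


Drug concentration decay:
Number of half-lives = t / t_half = 5.4 / 2.4 = 2.25
Decay factor = 0.5^2.25 = 0.2102241
C(t) = 333.4 * 0.2102241 = 70.089 ng/mL

70.089


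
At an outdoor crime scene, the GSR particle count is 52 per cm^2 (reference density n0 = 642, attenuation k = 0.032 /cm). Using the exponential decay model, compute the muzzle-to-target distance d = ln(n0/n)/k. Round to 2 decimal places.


GSR distance calculation:
n0/n = 642 / 52 = 12.346154
ln(n0/n) = 2.513345
d = 2.513345 / 0.032 = 78.54 cm

78.54


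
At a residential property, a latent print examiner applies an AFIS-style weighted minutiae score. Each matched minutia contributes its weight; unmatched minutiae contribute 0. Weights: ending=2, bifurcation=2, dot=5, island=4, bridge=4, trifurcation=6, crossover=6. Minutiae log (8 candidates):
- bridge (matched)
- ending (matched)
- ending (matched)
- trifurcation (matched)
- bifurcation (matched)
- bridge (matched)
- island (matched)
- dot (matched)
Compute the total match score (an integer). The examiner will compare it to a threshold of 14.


Weighted minutiae match score:
  bridge: matched, +4 (running total 4)
  ending: matched, +2 (running total 6)
  ending: matched, +2 (running total 8)
  trifurcation: matched, +6 (running total 14)
  bifurcation: matched, +2 (running total 16)
  bridge: matched, +4 (running total 20)
  island: matched, +4 (running total 24)
  dot: matched, +5 (running total 29)
Total score = 29
Threshold = 14; verdict = identification

29


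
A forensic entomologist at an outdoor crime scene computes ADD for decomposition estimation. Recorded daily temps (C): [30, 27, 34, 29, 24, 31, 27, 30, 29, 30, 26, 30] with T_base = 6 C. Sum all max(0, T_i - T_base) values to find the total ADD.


Computing ADD day by day:
Day 1: max(0, 30 - 6) = 24
Day 2: max(0, 27 - 6) = 21
Day 3: max(0, 34 - 6) = 28
Day 4: max(0, 29 - 6) = 23
Day 5: max(0, 24 - 6) = 18
Day 6: max(0, 31 - 6) = 25
Day 7: max(0, 27 - 6) = 21
Day 8: max(0, 30 - 6) = 24
Day 9: max(0, 29 - 6) = 23
Day 10: max(0, 30 - 6) = 24
Day 11: max(0, 26 - 6) = 20
Day 12: max(0, 30 - 6) = 24
Total ADD = 275

275


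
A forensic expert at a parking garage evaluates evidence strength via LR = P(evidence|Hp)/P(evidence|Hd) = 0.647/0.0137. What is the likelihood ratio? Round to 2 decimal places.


Likelihood ratio calculation:
LR = P(E|Hp) / P(E|Hd)
LR = 0.647 / 0.0137
LR = 47.23

47.23


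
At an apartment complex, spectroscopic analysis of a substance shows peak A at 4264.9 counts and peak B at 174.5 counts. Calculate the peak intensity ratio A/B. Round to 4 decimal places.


Spectral peak ratio:
Peak A = 4264.9 counts
Peak B = 174.5 counts
Ratio = 4264.9 / 174.5 = 24.4407

24.4407


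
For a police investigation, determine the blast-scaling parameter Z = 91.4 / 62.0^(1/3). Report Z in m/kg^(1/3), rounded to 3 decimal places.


Scaled distance calculation:
W^(1/3) = 62.0^(1/3) = 3.957892
Z = R / W^(1/3) = 91.4 / 3.957892
Z = 23.093 m/kg^(1/3)

23.093


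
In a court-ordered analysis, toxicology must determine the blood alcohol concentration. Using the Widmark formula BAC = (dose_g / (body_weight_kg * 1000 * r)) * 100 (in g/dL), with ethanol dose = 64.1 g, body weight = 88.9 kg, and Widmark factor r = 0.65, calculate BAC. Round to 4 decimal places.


Applying the Widmark formula:
BAC = (dose_g / (body_wt * 1000 * r)) * 100
Denominator = 88.9 * 1000 * 0.65 = 57785
BAC = (64.1 / 57785) * 100
BAC = 0.1109 g/dL

0.1109


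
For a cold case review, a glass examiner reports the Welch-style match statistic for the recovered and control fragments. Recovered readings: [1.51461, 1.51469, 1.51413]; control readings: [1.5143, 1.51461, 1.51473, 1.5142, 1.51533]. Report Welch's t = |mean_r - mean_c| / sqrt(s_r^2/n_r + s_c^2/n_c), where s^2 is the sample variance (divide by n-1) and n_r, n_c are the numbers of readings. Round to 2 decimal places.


Welch's t-criterion for glass RI comparison:
Recovered mean = sum / n_r = 4.54343 / 3 = 1.5144767
Control mean = sum / n_c = 7.57317 / 5 = 1.514634
Recovered sample variance s_r^2 = 9.17333e-08
Control sample variance s_c^2 = 1.9853e-07
Welch SE (unpooled) = sqrt(s_r^2/n_r + s_c^2/n_c) = sqrt(3.05778e-08 + 3.9706e-08) = sqrt(7.02838e-08) = 0.000265111
|mean_r - mean_c| = 0.000157333
t = 0.000157333 / 0.000265111 = 0.59

0.59


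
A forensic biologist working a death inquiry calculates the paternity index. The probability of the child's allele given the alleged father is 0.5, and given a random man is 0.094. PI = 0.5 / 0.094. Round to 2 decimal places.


Paternity Index calculation:
PI = P(allele|father) / P(allele|random)
PI = 0.5 / 0.094
PI = 5.32

5.32


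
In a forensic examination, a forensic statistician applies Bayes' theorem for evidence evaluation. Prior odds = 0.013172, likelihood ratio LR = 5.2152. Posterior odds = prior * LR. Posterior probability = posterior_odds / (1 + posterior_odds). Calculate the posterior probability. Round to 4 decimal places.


Bayesian evidence evaluation:
Posterior odds = prior_odds * LR = 0.013172 * 5.2152 = 0.06869461
Posterior probability = posterior_odds / (1 + posterior_odds)
= 0.06869461 / (1 + 0.06869461)
= 0.06869461 / 1.06869461
= 0.0643

0.0643


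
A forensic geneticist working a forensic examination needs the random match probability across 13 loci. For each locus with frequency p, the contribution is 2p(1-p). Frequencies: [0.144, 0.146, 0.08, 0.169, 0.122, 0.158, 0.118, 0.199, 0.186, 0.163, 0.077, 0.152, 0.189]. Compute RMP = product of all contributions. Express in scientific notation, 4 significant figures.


Computing RMP for 13 loci:
Locus 1: 2 * 0.144 * 0.856 = 0.246528
Locus 2: 2 * 0.146 * 0.854 = 0.249368
Locus 3: 2 * 0.08 * 0.92 = 0.1472
Locus 4: 2 * 0.169 * 0.831 = 0.280878
Locus 5: 2 * 0.122 * 0.878 = 0.214232
Locus 6: 2 * 0.158 * 0.842 = 0.266072
Locus 7: 2 * 0.118 * 0.882 = 0.208152
Locus 8: 2 * 0.199 * 0.801 = 0.318798
Locus 9: 2 * 0.186 * 0.814 = 0.302808
Locus 10: 2 * 0.163 * 0.837 = 0.272862
Locus 11: 2 * 0.077 * 0.923 = 0.142142
Locus 12: 2 * 0.152 * 0.848 = 0.257792
Locus 13: 2 * 0.189 * 0.811 = 0.306558
RMP = 8.923e-09

8.923e-09


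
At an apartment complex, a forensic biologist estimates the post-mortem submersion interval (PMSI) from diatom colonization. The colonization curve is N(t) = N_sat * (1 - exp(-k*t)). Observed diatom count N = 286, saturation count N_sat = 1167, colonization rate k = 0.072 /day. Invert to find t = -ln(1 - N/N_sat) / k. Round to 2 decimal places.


PMSI from diatom colonization curve:
N / N_sat = 286 / 1167 = 0.245073
1 - N/N_sat = 0.754927
ln(1 - N/N_sat) = -0.281134
t = -ln(1 - N/N_sat) / k = -(-0.281134) / 0.072 = 3.90 days

3.90


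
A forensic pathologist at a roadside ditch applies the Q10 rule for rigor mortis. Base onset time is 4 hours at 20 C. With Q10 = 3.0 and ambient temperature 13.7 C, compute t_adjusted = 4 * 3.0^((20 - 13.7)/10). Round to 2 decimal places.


Rigor mortis time adjustment:
Exponent = (T_ref - T_actual) / 10 = (20 - 13.7) / 10 = 0.63
Q10 factor = 3.0^0.63 = 1.99796
t_adjusted = 4 * 1.99796 = 7.99 hours

7.99


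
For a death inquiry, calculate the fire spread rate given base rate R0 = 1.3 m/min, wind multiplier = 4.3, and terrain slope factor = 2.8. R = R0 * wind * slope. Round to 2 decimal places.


Fire spread rate calculation:
R = R0 * wind_factor * slope_factor
= 1.3 * 4.3 * 2.8
= 5.59 * 2.8
= 15.65 m/min

15.65


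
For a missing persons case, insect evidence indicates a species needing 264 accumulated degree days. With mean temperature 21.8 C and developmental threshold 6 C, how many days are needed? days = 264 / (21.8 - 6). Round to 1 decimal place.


Insect development time:
Effective temperature = avg_temp - T_base = 21.8 - 6 = 15.8 C
Days = ADD / effective_temp = 264 / 15.8 = 16.7 days

16.7


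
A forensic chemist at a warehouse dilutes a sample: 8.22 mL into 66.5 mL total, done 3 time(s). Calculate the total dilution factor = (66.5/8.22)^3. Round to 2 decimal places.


Dilution factor calculation:
Single dilution = V_total / V_sample = 66.5 / 8.22 ≈ 8.090024
Number of dilutions = 3
Total DF = (66.5 / 8.22)^3 (full precision, rounded at the end) = 529.48

529.48


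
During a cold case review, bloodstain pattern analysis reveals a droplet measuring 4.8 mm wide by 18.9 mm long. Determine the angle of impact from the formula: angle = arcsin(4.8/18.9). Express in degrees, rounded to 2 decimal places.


Blood spatter impact angle calculation:
width / length = 4.8 / 18.9 = 0.253968
angle = arcsin(0.253968)
angle = 14.71 degrees

14.71


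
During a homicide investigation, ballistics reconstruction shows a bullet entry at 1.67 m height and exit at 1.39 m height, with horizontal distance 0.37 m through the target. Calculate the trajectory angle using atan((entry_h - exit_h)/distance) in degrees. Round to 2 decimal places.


Bullet trajectory angle:
Height difference = 1.67 - 1.39 = 0.28 m
angle = atan(0.28 / 0.37)
angle = atan(0.756757)
angle = 37.12 degrees

37.12


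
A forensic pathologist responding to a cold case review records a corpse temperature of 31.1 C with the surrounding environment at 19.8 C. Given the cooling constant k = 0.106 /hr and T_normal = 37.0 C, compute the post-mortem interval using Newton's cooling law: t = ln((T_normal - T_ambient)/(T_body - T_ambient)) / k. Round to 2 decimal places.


Using Newton's law of cooling:
t = ln((T_normal - T_ambient) / (T_body - T_ambient)) / k
T_normal - T_ambient = 17.2
T_body - T_ambient = 11.3
Ratio = 1.522124
ln(ratio) = 0.420107
t = 0.420107 / 0.106 = 3.96 hours

3.96


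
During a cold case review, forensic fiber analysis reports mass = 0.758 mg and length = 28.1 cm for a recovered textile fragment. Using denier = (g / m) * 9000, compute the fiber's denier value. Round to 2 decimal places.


Denier calculation:
Mass in grams = 0.758 mg / 1000 = 0.000758 g
Length in meters = 28.1 cm / 100 = 0.281 m
Linear density = mass / length = 0.000758 / 0.281 = 0.00269751 g/m
Denier = (g/m) * 9000 = 0.00269751 * 9000 = 24.28

24.28


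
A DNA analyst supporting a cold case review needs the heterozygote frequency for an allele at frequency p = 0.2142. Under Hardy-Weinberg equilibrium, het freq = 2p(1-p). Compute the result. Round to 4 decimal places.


Hardy-Weinberg heterozygote frequency:
q = 1 - p = 1 - 0.2142 = 0.7858
2pq = 2 * 0.2142 * 0.7858 = 0.3366

0.3366


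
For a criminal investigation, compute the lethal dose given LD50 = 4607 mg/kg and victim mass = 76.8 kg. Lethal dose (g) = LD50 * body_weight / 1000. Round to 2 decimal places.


Lethal dose calculation:
Lethal dose = LD50 * body_weight / 1000
= 4607 * 76.8 / 1000
= 353817.6 / 1000
= 353.82 g

353.82


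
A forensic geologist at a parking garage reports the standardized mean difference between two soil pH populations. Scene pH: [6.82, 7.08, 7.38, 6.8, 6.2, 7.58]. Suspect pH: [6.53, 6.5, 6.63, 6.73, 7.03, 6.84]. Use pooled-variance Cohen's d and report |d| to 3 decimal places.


Pooled-variance Cohen's d for soil pH comparison:
Scene mean = 41.86 / 6 = 6.976667
Suspect mean = 40.26 / 6 = 6.71
Scene sample variance s_s^2 = 0.239267
Suspect sample variance s_c^2 = 0.04052
Pooled variance = ((n_s-1)*s_s^2 + (n_c-1)*s_c^2) / (n_s + n_c - 2) = 0.139893
Pooled SD = sqrt(0.139893) = 0.374023
Mean difference = 0.266667
|d| = |0.266667| / 0.374023 = 0.713

0.713


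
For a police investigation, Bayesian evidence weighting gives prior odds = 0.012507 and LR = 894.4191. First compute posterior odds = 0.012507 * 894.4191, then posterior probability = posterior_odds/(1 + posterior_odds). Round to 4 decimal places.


Bayesian evidence evaluation:
Posterior odds = prior_odds * LR = 0.012507 * 894.4191 = 11.1865
Posterior probability = posterior_odds / (1 + posterior_odds)
= 11.1865 / (1 + 11.1865)
= 11.1865 / 12.1865
= 0.9179

0.9179


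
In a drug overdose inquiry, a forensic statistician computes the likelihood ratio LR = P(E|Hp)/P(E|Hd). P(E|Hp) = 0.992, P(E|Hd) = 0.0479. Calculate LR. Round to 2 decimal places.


Likelihood ratio calculation:
LR = P(E|Hp) / P(E|Hd)
LR = 0.992 / 0.0479
LR = 20.71

20.71


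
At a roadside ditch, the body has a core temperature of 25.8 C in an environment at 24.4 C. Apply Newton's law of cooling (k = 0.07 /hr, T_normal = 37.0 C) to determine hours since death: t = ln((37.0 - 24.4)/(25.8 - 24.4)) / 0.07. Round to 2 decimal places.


Using Newton's law of cooling:
t = ln((T_normal - T_ambient) / (T_body - T_ambient)) / k
T_normal - T_ambient = 12.6
T_body - T_ambient = 1.4
Ratio = 9
ln(ratio) = 2.197225
t = 2.197225 / 0.07 = 31.39 hours

31.39


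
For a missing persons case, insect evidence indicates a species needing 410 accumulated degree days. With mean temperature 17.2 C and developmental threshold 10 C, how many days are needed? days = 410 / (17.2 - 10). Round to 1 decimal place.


Insect development time:
Effective temperature = avg_temp - T_base = 17.2 - 10 = 7.2 C
Days = ADD / effective_temp = 410 / 7.2 = 56.9 days

56.9


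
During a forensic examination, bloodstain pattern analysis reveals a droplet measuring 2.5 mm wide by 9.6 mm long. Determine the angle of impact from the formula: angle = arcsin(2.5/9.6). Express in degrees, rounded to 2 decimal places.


Blood spatter impact angle calculation:
width / length = 2.5 / 9.6 = 0.260417
angle = arcsin(0.260417)
angle = 15.09 degrees

15.09
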